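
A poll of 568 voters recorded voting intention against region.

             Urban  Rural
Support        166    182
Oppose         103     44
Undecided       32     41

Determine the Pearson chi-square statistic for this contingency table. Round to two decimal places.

23.57

Row totals: 348, 147, 73. Column totals: 301, 267. Grand total N = 568.
Expected counts (row total × column total / N):
  Support, Urban: 348×301/568 = 184.415
  Support, Rural: 348×267/568 = 163.585
  Oppose, Urban: 147×301/568 = 77.900
  Oppose, Rural: 147×267/568 = 69.100
  Undecided, Urban: 73×301/568 = 38.685
  Undecided, Rural: 73×267/568 = 34.315
Contributions (O − E)²/E:
  (166 − 184.415)²/184.415 = 1.8389
  (182 − 163.585)²/163.585 = 2.0730
  (103 − 77.900)²/77.900 = 8.0874
  (44 − 69.100)²/69.100 = 9.1174
  (32 − 38.685)²/38.685 = 1.1552
  (41 − 34.315)²/34.315 = 1.3023
χ² = 1.8389 + 2.0730 + 8.0874 + 9.1174 + 1.1552 + 1.3023 = 23.57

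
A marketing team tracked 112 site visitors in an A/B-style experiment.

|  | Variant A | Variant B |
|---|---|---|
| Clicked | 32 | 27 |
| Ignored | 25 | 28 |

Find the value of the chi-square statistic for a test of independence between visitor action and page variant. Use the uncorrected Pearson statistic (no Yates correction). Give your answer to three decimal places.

0.558

Row totals: 59, 53. Column totals: 57, 55. Grand total N = 112.
Expected counts (row total × column total / N):
  Clicked, Variant A: 59×57/112 = 30.0268
  Clicked, Variant B: 59×55/112 = 28.9732
  Ignored, Variant A: 53×57/112 = 26.9732
  Ignored, Variant B: 53×55/112 = 26.0268
Contributions (O − E)²/E:
  (32 − 30.0268)²/30.0268 = 0.1297
  (27 − 28.9732)²/28.9732 = 0.1344
  (25 − 26.9732)²/26.9732 = 0.1443
  (28 − 26.0268)²/26.0268 = 0.1496
χ² = 0.1297 + 0.1344 + 0.1443 + 0.1496 = 0.558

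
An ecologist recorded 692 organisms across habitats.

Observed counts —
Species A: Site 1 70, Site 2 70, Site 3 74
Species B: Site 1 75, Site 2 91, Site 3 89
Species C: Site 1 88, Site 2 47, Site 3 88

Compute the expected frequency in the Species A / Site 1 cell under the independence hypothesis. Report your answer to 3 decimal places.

Row total (Species A) = 214; column total (Site 1) = 233; grand total N = 692.
Expected count = (row total × column total) / N = 214 × 233 / 692 = 72.055.

72.055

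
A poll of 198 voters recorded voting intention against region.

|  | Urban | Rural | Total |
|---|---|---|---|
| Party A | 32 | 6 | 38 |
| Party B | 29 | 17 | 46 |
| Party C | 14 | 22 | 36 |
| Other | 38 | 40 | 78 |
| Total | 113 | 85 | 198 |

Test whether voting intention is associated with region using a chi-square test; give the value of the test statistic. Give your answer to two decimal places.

19.17

Grand total N = 198.
Expected counts (row total × column total / N):
  Party A, Urban: 38×113/198 = 21.687
  Party A, Rural: 38×85/198 = 16.313
  Party B, Urban: 46×113/198 = 26.253
  Party B, Rural: 46×85/198 = 19.747
  Party C, Urban: 36×113/198 = 20.545
  Party C, Rural: 36×85/198 = 15.455
  Other, Urban: 78×113/198 = 44.515
  Other, Rural: 78×85/198 = 33.485
Contributions (O − E)²/E:
  (32 − 21.687)²/21.687 = 4.9042
  (6 − 16.313)²/16.313 = 6.5198
  (29 − 26.253)²/26.253 = 0.2874
  (17 − 19.747)²/19.747 = 0.3821
  (14 − 20.545)²/20.545 = 2.0850
  (22 − 15.455)²/15.455 = 2.7717
  (38 − 44.515)²/44.515 = 0.9535
  (40 − 33.485)²/33.485 = 1.2676
χ² = 4.9042 + 6.5198 + 0.2874 + 0.3821 + 2.0850 + 2.7717 + 0.9535 + 1.2676 = 19.17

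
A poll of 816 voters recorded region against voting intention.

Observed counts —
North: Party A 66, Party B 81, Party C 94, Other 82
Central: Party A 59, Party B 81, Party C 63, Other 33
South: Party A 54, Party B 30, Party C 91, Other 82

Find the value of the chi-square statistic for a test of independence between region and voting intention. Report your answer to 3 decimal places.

Row totals: 323, 236, 257. Column totals: 179, 192, 248, 197. Grand total N = 816.
Expected counts (row total × column total / N):
  North, Party A: 323×179/816 = 70.8542
  North, Party B: 323×192/816 = 76.0000
  North, Party C: 323×248/816 = 98.1667
  North, Other: 323×197/816 = 77.9792
  Central, Party A: 236×179/816 = 51.7696
  Central, Party B: 236×192/816 = 55.5294
  Central, Party C: 236×248/816 = 71.7255
  Central, Other: 236×197/816 = 56.9755
  South, Party A: 257×179/816 = 56.3762
  South, Party B: 257×192/816 = 60.4706
  South, Party C: 257×248/816 = 78.1078
  South, Other: 257×197/816 = 62.0453
Contributions (O − E)²/E:
  (66 − 70.8542)²/70.8542 = 0.3326
  (81 − 76.0000)²/76.0000 = 0.3289
  (94 − 98.1667)²/98.1667 = 0.1769
  (82 − 77.9792)²/77.9792 = 0.2073
  (59 − 51.7696)²/51.7696 = 1.0098
  (81 − 55.5294)²/55.5294 = 11.6830
  (63 − 71.7255)²/71.7255 = 1.0615
  (33 − 56.9755)²/56.9755 = 10.0890
  (54 − 56.3762)²/56.3762 = 0.1002
  (30 − 60.4706)²/60.4706 = 15.3539
  (91 − 78.1078)²/78.1078 = 2.1279
  (82 − 62.0453)²/62.0453 = 6.4177
χ² = 0.3326 + 0.3289 + 0.1769 + 0.2073 + 1.0098 + 11.6830 + 1.0615 + 10.0890 + 0.1002 + 15.3539 + 2.1279 + 6.4177 = 48.889

48.889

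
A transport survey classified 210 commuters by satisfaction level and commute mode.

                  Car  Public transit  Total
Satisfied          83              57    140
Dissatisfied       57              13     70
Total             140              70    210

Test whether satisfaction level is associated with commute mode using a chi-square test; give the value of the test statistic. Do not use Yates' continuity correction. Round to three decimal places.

10.296

Grand total N = 210.
Expected counts (row total × column total / N):
  Satisfied, Car: 140×140/210 = 93.3333
  Satisfied, Public transit: 140×70/210 = 46.6667
  Dissatisfied, Car: 70×140/210 = 46.6667
  Dissatisfied, Public transit: 70×70/210 = 23.3333
Contributions (O − E)²/E:
  (83 − 93.3333)²/93.3333 = 1.1440
  (57 − 46.6667)²/46.6667 = 2.2881
  (57 − 46.6667)²/46.6667 = 2.2881
  (13 − 23.3333)²/23.3333 = 4.5762
χ² = 1.1440 + 2.2881 + 2.2881 + 4.5762 = 10.296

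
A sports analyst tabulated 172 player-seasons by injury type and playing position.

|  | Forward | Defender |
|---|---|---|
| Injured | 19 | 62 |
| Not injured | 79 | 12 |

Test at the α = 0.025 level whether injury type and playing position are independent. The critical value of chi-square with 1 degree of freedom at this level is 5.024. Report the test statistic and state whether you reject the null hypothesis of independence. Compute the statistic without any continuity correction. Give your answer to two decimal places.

Row totals: 81, 91. Column totals: 98, 74. Grand total N = 172.
Expected counts (row total × column total / N):
  Injured, Forward: 81×98/172 = 46.151
  Injured, Defender: 81×74/172 = 34.849
  Not injured, Forward: 91×98/172 = 51.849
  Not injured, Defender: 91×74/172 = 39.151
Contributions (O − E)²/E:
  (19 − 46.151)²/46.151 = 15.9731
  (62 − 34.849)²/34.849 = 21.1535
  (79 − 51.849)²/51.849 = 14.2178
  (12 − 39.151)²/39.151 = 18.8291
χ² = 15.9731 + 21.1535 + 14.2178 + 18.8291 = 70.17
df = (2−1)(2−1) = 1. Since 70.17 > 5.024, reject the null hypothesis of independence at α = 0.025.

70.17; reject H₀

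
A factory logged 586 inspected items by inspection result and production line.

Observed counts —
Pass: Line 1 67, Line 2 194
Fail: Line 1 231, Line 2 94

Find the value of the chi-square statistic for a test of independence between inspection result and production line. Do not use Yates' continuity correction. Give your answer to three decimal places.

119.412

Row totals: 261, 325. Column totals: 298, 288. Grand total N = 586.
Expected counts (row total × column total / N):
  Pass, Line 1: 261×298/586 = 132.7270
  Pass, Line 2: 261×288/586 = 128.2730
  Fail, Line 1: 325×298/586 = 165.2730
  Fail, Line 2: 325×288/586 = 159.7270
Contributions (O − E)²/E:
  (67 − 132.7270)²/132.7270 = 32.5483
  (194 − 128.2730)²/128.2730 = 33.6785
  (231 − 165.2730)²/165.2730 = 26.1388
  (94 − 159.7270)²/159.7270 = 27.0464
χ² = 32.5483 + 33.6785 + 26.1388 + 27.0464 = 119.412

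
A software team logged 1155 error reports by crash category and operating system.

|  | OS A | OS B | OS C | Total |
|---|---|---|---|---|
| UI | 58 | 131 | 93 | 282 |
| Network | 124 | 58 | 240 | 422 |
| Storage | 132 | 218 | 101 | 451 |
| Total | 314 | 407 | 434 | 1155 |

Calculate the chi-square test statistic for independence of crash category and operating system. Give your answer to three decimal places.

Grand total N = 1155.
Expected counts (row total × column total / N):
  UI, OS A: 282×314/1155 = 76.66494
  UI, OS B: 282×407/1155 = 99.37143
  UI, OS C: 282×434/1155 = 105.96364
  Network, OS A: 422×314/1155 = 114.72554
  Network, OS B: 422×407/1155 = 148.70476
  Network, OS C: 422×434/1155 = 158.56970
  Storage, OS A: 451×314/1155 = 122.60952
  Storage, OS B: 451×407/1155 = 158.92381
  Storage, OS C: 451×434/1155 = 169.46667
Contributions (O − E)²/E:
  (58 − 76.66494)²/76.66494 = 4.5442
  (131 − 99.37143)²/99.37143 = 10.0669
  (93 − 105.96364)²/105.96364 = 1.5860
  (124 − 114.72554)²/114.72554 = 0.7498
  (58 − 148.70476)²/148.70476 = 55.3268
  (240 − 158.56970)²/158.56970 = 41.8169
  (132 − 122.60952)²/122.60952 = 0.7192
  (218 − 158.92381)²/158.92381 = 21.9602
  (101 − 169.46667)²/169.46667 = 27.6614
χ² = 4.5442 + 10.0669 + 1.5860 + 0.7498 + 55.3268 + 41.8169 + 0.7192 + 21.9602 + 27.6614 = 164.431

164.431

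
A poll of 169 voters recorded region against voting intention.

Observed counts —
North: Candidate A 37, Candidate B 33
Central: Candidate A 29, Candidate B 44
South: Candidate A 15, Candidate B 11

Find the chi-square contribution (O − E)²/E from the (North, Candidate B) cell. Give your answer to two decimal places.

0.33

Row total (North) = 70; column total (Candidate B) = 88; N = 169.
Expected count E = 70 × 88 / 169 = 36.450.
Contribution = (O − E)²/E = (33 − 36.450)² / 36.450 = 0.33.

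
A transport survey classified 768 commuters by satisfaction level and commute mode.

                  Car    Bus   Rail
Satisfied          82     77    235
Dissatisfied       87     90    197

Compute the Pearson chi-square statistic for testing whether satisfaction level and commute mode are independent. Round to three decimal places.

3.984

Row totals: 394, 374. Column totals: 169, 167, 432. Grand total N = 768.
Expected counts (row total × column total / N):
  Satisfied, Car: 394×169/768 = 86.7005
  Satisfied, Bus: 394×167/768 = 85.6745
  Satisfied, Rail: 394×432/768 = 221.6250
  Dissatisfied, Car: 374×169/768 = 82.2995
  Dissatisfied, Bus: 374×167/768 = 81.3255
  Dissatisfied, Rail: 374×432/768 = 210.3750
Contributions (O − E)²/E:
  (82 − 86.7005)²/86.7005 = 0.2548
  (77 − 85.6745)²/85.6745 = 0.8783
  (235 − 221.6250)²/221.6250 = 0.8072
  (87 − 82.2995)²/82.2995 = 0.2685
  (90 − 81.3255)²/81.3255 = 0.9253
  (197 − 210.3750)²/210.3750 = 0.8503
χ² = 0.2548 + 0.8783 + 0.8072 + 0.2685 + 0.9253 + 0.8503 = 3.984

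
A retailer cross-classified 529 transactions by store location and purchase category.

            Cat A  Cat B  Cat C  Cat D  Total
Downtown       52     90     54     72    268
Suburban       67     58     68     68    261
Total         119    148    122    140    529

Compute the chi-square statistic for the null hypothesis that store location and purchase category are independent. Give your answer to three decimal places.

Grand total N = 529.
Expected counts (row total × column total / N):
  Downtown, Cat A: 268×119/529 = 60.2873
  Downtown, Cat B: 268×148/529 = 74.9792
  Downtown, Cat C: 268×122/529 = 61.8072
  Downtown, Cat D: 268×140/529 = 70.9263
  Suburban, Cat A: 261×119/529 = 58.7127
  Suburban, Cat B: 261×148/529 = 73.0208
  Suburban, Cat C: 261×122/529 = 60.1928
  Suburban, Cat D: 261×140/529 = 69.0737
Contributions (O − E)²/E:
  (52 − 60.2873)²/60.2873 = 1.1392
  (90 − 74.9792)²/74.9792 = 3.0092
  (54 − 61.8072)²/61.8072 = 0.9862
  (72 − 70.9263)²/70.9263 = 0.0163
  (67 − 58.7127)²/58.7127 = 1.1698
  (58 − 73.0208)²/73.0208 = 3.0899
  (68 − 60.1928)²/60.1928 = 1.0126
  (68 − 69.0737)²/69.0737 = 0.0167
χ² = 1.1392 + 3.0092 + 0.9862 + 0.0163 + 1.1698 + 3.0899 + 1.0126 + 0.0167 = 10.440

10.440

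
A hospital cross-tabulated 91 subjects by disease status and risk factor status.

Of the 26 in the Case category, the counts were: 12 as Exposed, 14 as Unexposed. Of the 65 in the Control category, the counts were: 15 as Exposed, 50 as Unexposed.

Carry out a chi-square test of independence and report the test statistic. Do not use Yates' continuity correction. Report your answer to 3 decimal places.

4.740

Row totals: 26, 65. Column totals: 27, 64. Grand total N = 91.
Expected counts (row total × column total / N):
  Case, Exposed: 26×27/91 = 7.7143
  Case, Unexposed: 26×64/91 = 18.2857
  Control, Exposed: 65×27/91 = 19.2857
  Control, Unexposed: 65×64/91 = 45.7143
Contributions (O − E)²/E:
  (12 − 7.7143)²/7.7143 = 2.3809
  (14 − 18.2857)²/18.2857 = 1.0045
  (15 − 19.2857)²/19.2857 = 0.9524
  (50 − 45.7143)²/45.7143 = 0.4018
χ² = 2.3809 + 1.0045 + 0.9524 + 0.4018 = 4.740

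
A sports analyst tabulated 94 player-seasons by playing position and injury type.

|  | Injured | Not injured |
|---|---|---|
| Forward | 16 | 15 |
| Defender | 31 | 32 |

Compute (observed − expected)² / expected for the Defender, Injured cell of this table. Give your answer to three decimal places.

Row total (Defender) = 63; column total (Injured) = 47; N = 94.
Expected count E = 63 × 47 / 94 = 31.5000.
Contribution = (O − E)²/E = (31 − 31.5000)² / 31.5000 = 0.008.

0.008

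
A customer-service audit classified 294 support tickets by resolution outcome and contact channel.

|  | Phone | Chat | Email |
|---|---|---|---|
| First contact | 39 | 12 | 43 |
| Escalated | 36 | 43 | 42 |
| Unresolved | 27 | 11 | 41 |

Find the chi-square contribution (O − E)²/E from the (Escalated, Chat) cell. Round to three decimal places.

9.233

Row total (Escalated) = 121; column total (Chat) = 66; N = 294.
Expected count E = 121 × 66 / 294 = 27.1633.
Contribution = (O − E)²/E = (43 − 27.1633)² / 27.1633 = 9.233.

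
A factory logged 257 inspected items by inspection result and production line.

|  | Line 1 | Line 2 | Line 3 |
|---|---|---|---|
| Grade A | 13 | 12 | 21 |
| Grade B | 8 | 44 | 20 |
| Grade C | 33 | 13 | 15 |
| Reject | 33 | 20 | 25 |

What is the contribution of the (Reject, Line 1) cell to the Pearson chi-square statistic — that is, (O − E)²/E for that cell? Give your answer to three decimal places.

Row total (Reject) = 78; column total (Line 1) = 87; N = 257.
Expected count E = 78 × 87 / 257 = 26.4047.
Contribution = (O − E)²/E = (33 − 26.4047)² / 26.4047 = 1.647.

1.647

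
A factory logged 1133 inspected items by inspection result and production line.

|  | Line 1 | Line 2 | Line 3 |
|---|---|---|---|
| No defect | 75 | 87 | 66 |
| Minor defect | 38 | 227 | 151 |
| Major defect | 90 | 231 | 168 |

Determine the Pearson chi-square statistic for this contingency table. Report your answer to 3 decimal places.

57.275

Row totals: 228, 416, 489. Column totals: 203, 545, 385. Grand total N = 1133.
Expected counts (row total × column total / N):
  No defect, Line 1: 228×203/1133 = 40.85084
  No defect, Line 2: 228×545/1133 = 109.67343
  No defect, Line 3: 228×385/1133 = 77.47573
  Minor defect, Line 1: 416×203/1133 = 74.53486
  Minor defect, Line 2: 416×545/1133 = 200.10591
  Minor defect, Line 3: 416×385/1133 = 141.35922
  Major defect, Line 1: 489×203/1133 = 87.61430
  Major defect, Line 2: 489×545/1133 = 235.22065
  Major defect, Line 3: 489×385/1133 = 166.16505
Contributions (O − E)²/E:
  (75 − 40.85084)²/40.85084 = 28.5469
  (87 − 109.67343)²/109.67343 = 4.6874
  (66 − 77.47573)²/77.47573 = 1.6998
  (38 − 74.53486)²/74.53486 = 17.9083
  (227 − 200.10591)²/200.10591 = 3.6145
  (151 − 141.35922)²/141.35922 = 0.6575
  (90 − 87.61430)²/87.61430 = 0.0650
  (231 − 235.22065)²/235.22065 = 0.0757
  (168 − 166.16505)²/166.16505 = 0.0203
χ² = 28.5469 + 4.6874 + 1.6998 + 17.9083 + 3.6145 + 0.6575 + 0.0650 + 0.0757 + 0.0203 = 57.275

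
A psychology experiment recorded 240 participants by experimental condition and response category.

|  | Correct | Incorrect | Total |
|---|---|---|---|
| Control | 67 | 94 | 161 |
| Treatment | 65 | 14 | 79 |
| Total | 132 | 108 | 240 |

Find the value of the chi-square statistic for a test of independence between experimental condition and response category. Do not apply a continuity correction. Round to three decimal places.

Grand total N = 240.
Expected counts (row total × column total / N):
  Control, Correct: 161×132/240 = 88.5500
  Control, Incorrect: 161×108/240 = 72.4500
  Treatment, Correct: 79×132/240 = 43.4500
  Treatment, Incorrect: 79×108/240 = 35.5500
Contributions (O − E)²/E:
  (67 − 88.5500)²/88.5500 = 5.2445
  (94 − 72.4500)²/72.4500 = 6.4100
  (65 − 43.4500)²/43.4500 = 10.6882
  (14 − 35.5500)²/35.5500 = 13.0634
χ² = 5.2445 + 6.4100 + 10.6882 + 13.0634 = 35.406

35.406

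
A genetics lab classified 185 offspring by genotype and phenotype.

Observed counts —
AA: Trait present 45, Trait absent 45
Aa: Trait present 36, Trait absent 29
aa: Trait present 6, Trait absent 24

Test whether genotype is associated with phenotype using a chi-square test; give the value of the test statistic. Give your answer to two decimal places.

Row totals: 90, 65, 30. Column totals: 87, 98. Grand total N = 185.
Expected counts (row total × column total / N):
  AA, Trait present: 90×87/185 = 42.324
  AA, Trait absent: 90×98/185 = 47.676
  Aa, Trait present: 65×87/185 = 30.568
  Aa, Trait absent: 65×98/185 = 34.432
  aa, Trait present: 30×87/185 = 14.108
  aa, Trait absent: 30×98/185 = 15.892
Contributions (O − E)²/E:
  (45 − 42.324)²/42.324 = 0.1692
  (45 − 47.676)²/47.676 = 0.1502
  (36 − 30.568)²/30.568 = 0.9653
  (29 − 34.432)²/34.432 = 0.8570
  (6 − 14.108)²/14.108 = 4.6597
  (24 − 15.892)²/15.892 = 4.1367
χ² = 0.1692 + 0.1502 + 0.9653 + 0.8570 + 4.6597 + 4.1367 = 10.94

10.94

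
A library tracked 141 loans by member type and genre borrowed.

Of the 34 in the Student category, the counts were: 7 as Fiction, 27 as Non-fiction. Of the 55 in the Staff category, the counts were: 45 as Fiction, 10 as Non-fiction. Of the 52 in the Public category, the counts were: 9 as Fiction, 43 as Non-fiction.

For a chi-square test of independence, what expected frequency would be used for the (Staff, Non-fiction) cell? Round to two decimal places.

Row total (Staff) = 55; column total (Non-fiction) = 80; grand total N = 141.
Expected count = (row total × column total) / N = 55 × 80 / 141 = 31.21.

31.21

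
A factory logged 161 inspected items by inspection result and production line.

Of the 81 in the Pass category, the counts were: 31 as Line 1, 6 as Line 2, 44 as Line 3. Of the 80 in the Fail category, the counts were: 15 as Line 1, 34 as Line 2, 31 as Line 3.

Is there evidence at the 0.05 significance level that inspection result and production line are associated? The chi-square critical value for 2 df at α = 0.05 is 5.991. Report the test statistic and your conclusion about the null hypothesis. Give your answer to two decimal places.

27.41; reject H₀

Row totals: 81, 80. Column totals: 46, 40, 75. Grand total N = 161.
Expected counts (row total × column total / N):
  Pass, Line 1: 81×46/161 = 23.143
  Pass, Line 2: 81×40/161 = 20.124
  Pass, Line 3: 81×75/161 = 37.733
  Fail, Line 1: 80×46/161 = 22.857
  Fail, Line 2: 80×40/161 = 19.876
  Fail, Line 3: 80×75/161 = 37.267
Contributions (O − E)²/E:
  (31 − 23.143)²/23.143 = 2.6674
  (6 − 20.124)²/20.124 = 9.9129
  (44 − 37.733)²/37.733 = 1.0409
  (15 − 22.857)²/22.857 = 2.7008
  (34 − 19.876)²/19.876 = 10.0366
  (31 − 37.267)²/37.267 = 1.0539
χ² = 2.6674 + 9.9129 + 1.0409 + 2.7008 + 10.0366 + 1.0539 = 27.41
df = (2−1)(3−1) = 2. Since 27.41 > 5.991, reject the null hypothesis of independence at α = 0.05.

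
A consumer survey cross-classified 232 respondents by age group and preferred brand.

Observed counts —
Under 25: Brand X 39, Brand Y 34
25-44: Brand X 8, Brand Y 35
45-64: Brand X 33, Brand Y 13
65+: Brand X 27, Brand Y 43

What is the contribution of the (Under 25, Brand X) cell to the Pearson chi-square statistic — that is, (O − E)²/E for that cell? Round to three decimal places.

0.844

Row total (Under 25) = 73; column total (Brand X) = 107; N = 232.
Expected count E = 73 × 107 / 232 = 33.6681.
Contribution = (O − E)²/E = (39 − 33.6681)² / 33.6681 = 0.844.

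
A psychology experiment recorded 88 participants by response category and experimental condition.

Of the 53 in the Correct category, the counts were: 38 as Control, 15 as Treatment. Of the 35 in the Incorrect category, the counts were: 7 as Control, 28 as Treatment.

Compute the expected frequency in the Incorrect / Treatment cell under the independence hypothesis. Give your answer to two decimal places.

Row total (Incorrect) = 35; column total (Treatment) = 43; grand total N = 88.
Expected count = (row total × column total) / N = 35 × 43 / 88 = 17.10.

17.10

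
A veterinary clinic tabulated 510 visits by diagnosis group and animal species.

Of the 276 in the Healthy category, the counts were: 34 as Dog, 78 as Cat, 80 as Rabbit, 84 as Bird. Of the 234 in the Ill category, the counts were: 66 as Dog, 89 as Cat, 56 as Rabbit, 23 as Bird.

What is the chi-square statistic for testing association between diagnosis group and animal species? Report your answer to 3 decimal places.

46.834

Row totals: 276, 234. Column totals: 100, 167, 136, 107. Grand total N = 510.
Expected counts (row total × column total / N):
  Healthy, Dog: 276×100/510 = 54.11765
  Healthy, Cat: 276×167/510 = 90.37647
  Healthy, Rabbit: 276×136/510 = 73.60000
  Healthy, Bird: 276×107/510 = 57.90588
  Ill, Dog: 234×100/510 = 45.88235
  Ill, Cat: 234×167/510 = 76.62353
  Ill, Rabbit: 234×136/510 = 62.40000
  Ill, Bird: 234×107/510 = 49.09412
Contributions (O − E)²/E:
  (34 − 54.11765)²/54.11765 = 7.4785
  (78 − 90.37647)²/90.37647 = 1.6949
  (80 − 73.60000)²/73.60000 = 0.5565
  (84 − 57.90588)²/57.90588 = 11.7588
  (66 − 45.88235)²/45.88235 = 8.8208
  (89 − 76.62353)²/76.62353 = 1.9991
  (56 − 62.40000)²/62.40000 = 0.6564
  (23 − 49.09412)²/49.09412 = 13.8693
χ² = 7.4785 + 1.6949 + 0.5565 + 11.7588 + 8.8208 + 1.9991 + 0.6564 + 13.8693 = 46.834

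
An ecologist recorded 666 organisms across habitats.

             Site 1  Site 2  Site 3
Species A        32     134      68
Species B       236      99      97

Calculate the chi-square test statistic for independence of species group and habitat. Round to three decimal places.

117.125

Row totals: 234, 432. Column totals: 268, 233, 165. Grand total N = 666.
Expected counts (row total × column total / N):
  Species A, Site 1: 234×268/666 = 94.16216
  Species A, Site 2: 234×233/666 = 81.86486
  Species A, Site 3: 234×165/666 = 57.97297
  Species B, Site 1: 432×268/666 = 173.83784
  Species B, Site 2: 432×233/666 = 151.13514
  Species B, Site 3: 432×165/666 = 107.02703
Contributions (O − E)²/E:
  (32 − 94.16216)²/94.16216 = 41.0370
  (134 − 81.86486)²/81.86486 = 33.2019
  (68 − 57.97297)²/57.97297 = 1.7343
  (236 − 173.83784)²/173.83784 = 22.2284
  (99 − 151.13514)²/151.13514 = 17.9844
  (97 − 107.02703)²/107.02703 = 0.9394
χ² = 41.0370 + 33.2019 + 1.7343 + 22.2284 + 17.9844 + 0.9394 = 117.125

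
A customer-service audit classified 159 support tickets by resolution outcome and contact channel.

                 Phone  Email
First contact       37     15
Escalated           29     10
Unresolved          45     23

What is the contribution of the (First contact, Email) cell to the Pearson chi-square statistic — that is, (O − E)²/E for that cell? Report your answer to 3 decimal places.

0.031

Row total (First contact) = 52; column total (Email) = 48; N = 159.
Expected count E = 52 × 48 / 159 = 15.6981.
Contribution = (O − E)²/E = (15 − 15.6981)² / 15.6981 = 0.031.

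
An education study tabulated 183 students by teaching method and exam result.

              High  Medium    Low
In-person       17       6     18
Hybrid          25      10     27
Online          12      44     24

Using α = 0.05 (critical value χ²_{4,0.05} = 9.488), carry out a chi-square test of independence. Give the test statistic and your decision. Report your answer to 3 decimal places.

Row totals: 41, 62, 80. Column totals: 54, 60, 69. Grand total N = 183.
Expected counts (row total × column total / N):
  In-person, High: 41×54/183 = 12.0984
  In-person, Medium: 41×60/183 = 13.4426
  In-person, Low: 41×69/183 = 15.4590
  Hybrid, High: 62×54/183 = 18.2951
  Hybrid, Medium: 62×60/183 = 20.3279
  Hybrid, Low: 62×69/183 = 23.3770
  Online, High: 80×54/183 = 23.6066
  Online, Medium: 80×60/183 = 26.2295
  Online, Low: 80×69/183 = 30.1639
Contributions (O − E)²/E:
  (17 − 12.0984)²/12.0984 = 1.9859
  (6 − 13.4426)²/13.4426 = 4.1207
  (18 − 15.4590)²/15.4590 = 0.4177
  (25 − 18.2951)²/18.2951 = 2.4573
  (10 − 20.3279)²/20.3279 = 5.2472
  (27 − 23.3770)²/23.3770 = 0.5615
  (12 − 23.6066)²/23.6066 = 5.7066
  (44 − 26.2295)²/26.2295 = 12.0395
  (24 − 30.1639)²/30.1639 = 1.2596
χ² = 1.9859 + 4.1207 + 0.4177 + 2.4573 + 5.2472 + 0.5615 + 5.7066 + 12.0395 + 1.2596 = 33.796
df = (3−1)(3−1) = 4. Since 33.796 > 9.488, reject the null hypothesis of independence at α = 0.05.

33.796; reject H₀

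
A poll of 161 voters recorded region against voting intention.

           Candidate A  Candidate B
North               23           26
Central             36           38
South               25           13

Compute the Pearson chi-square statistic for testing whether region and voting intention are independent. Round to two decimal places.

Row totals: 49, 74, 38. Column totals: 84, 77. Grand total N = 161.
Expected counts (row total × column total / N):
  North, Candidate A: 49×84/161 = 25.565
  North, Candidate B: 49×77/161 = 23.435
  Central, Candidate A: 74×84/161 = 38.609
  Central, Candidate B: 74×77/161 = 35.391
  South, Candidate A: 38×84/161 = 19.826
  South, Candidate B: 38×77/161 = 18.174
Contributions (O − E)²/E:
  (23 − 25.565)²/25.565 = 0.2574
  (26 − 23.435)²/23.435 = 0.2807
  (36 − 38.609)²/38.609 = 0.1763
  (38 − 35.391)²/35.391 = 0.1923
  (25 − 19.826)²/19.826 = 1.3503
  (13 − 18.174)²/18.174 = 1.4730
χ² = 0.2574 + 0.2807 + 0.1763 + 0.1923 + 1.3503 + 1.4730 = 3.73

3.73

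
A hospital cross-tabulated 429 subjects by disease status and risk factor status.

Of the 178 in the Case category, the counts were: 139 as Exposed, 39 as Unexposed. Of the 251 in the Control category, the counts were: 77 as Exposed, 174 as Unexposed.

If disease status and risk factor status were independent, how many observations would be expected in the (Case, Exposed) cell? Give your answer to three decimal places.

89.622

Row total (Case) = 178; column total (Exposed) = 216; grand total N = 429.
Expected count = (row total × column total) / N = 178 × 216 / 429 = 89.622.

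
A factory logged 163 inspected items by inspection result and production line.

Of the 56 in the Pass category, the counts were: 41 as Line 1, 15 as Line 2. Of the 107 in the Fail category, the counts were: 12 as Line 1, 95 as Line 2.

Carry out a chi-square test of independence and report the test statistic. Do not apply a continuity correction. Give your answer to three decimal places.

64.397

Row totals: 56, 107. Column totals: 53, 110. Grand total N = 163.
Expected counts (row total × column total / N):
  Pass, Line 1: 56×53/163 = 18.2086
  Pass, Line 2: 56×110/163 = 37.7914
  Fail, Line 1: 107×53/163 = 34.7914
  Fail, Line 2: 107×110/163 = 72.2086
Contributions (O − E)²/E:
  (41 − 18.2086)²/18.2086 = 28.5276
  (15 − 37.7914)²/37.7914 = 13.7451
  (12 − 34.7914)²/34.7914 = 14.9304
  (95 − 72.2086)²/72.2086 = 7.1937
χ² = 28.5276 + 13.7451 + 14.9304 + 7.1937 = 64.397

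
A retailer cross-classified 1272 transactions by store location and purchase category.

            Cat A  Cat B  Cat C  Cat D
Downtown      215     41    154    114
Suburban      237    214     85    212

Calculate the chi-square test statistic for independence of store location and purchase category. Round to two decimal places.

Row totals: 524, 748. Column totals: 452, 255, 239, 326. Grand total N = 1272.
Expected counts (row total × column total / N):
  Downtown, Cat A: 524×452/1272 = 186.201
  Downtown, Cat B: 524×255/1272 = 105.047
  Downtown, Cat C: 524×239/1272 = 98.456
  Downtown, Cat D: 524×326/1272 = 134.296
  Suburban, Cat A: 748×452/1272 = 265.799
  Suburban, Cat B: 748×255/1272 = 149.953
  Suburban, Cat C: 748×239/1272 = 140.544
  Suburban, Cat D: 748×326/1272 = 191.704
Contributions (O − E)²/E:
  (215 − 186.201)²/186.201 = 4.4542
  (41 − 105.047)²/105.047 = 39.0494
  (154 − 98.456)²/98.456 = 31.3352
  (114 − 134.296)²/134.296 = 3.0673
  (237 − 265.799)²/265.799 = 3.1203
  (214 − 149.953)²/149.953 = 27.3554
  (85 − 140.544)²/140.544 = 21.9514
  (212 − 191.704)²/191.704 = 2.1488
χ² = 4.4542 + 39.0494 + 31.3352 + 3.0673 + 3.1203 + 27.3554 + 21.9514 + 2.1488 = 132.48

132.48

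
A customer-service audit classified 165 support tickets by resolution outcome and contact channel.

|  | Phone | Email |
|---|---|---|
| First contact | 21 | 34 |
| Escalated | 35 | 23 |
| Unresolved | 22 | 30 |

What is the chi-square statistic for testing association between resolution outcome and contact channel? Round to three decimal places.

6.314

Row totals: 55, 58, 52. Column totals: 78, 87. Grand total N = 165.
Expected counts (row total × column total / N):
  First contact, Phone: 55×78/165 = 26.0000
  First contact, Email: 55×87/165 = 29.0000
  Escalated, Phone: 58×78/165 = 27.4182
  Escalated, Email: 58×87/165 = 30.5818
  Unresolved, Phone: 52×78/165 = 24.5818
  Unresolved, Email: 52×87/165 = 27.4182
Contributions (O − E)²/E:
  (21 − 26.0000)²/26.0000 = 0.9615
  (34 − 29.0000)²/29.0000 = 0.8621
  (35 − 27.4182)²/27.4182 = 2.0966
  (23 − 30.5818)²/30.5818 = 1.8797
  (22 − 24.5818)²/24.5818 = 0.2712
  (30 − 27.4182)²/27.4182 = 0.2431
χ² = 0.9615 + 0.8621 + 2.0966 + 1.8797 + 0.2712 + 0.2431 = 6.314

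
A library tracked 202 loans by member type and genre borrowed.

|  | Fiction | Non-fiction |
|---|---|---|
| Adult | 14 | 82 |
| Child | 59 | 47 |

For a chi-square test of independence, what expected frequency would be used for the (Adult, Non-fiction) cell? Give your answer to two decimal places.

61.31

Row total (Adult) = 96; column total (Non-fiction) = 129; grand total N = 202.
Expected count = (row total × column total) / N = 96 × 129 / 202 = 61.31.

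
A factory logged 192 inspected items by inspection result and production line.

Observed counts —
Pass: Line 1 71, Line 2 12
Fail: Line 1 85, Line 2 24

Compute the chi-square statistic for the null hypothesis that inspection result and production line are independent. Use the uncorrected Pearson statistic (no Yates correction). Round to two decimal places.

1.77

Row totals: 83, 109. Column totals: 156, 36. Grand total N = 192.
Expected counts (row total × column total / N):
  Pass, Line 1: 83×156/192 = 67.438
  Pass, Line 2: 83×36/192 = 15.562
  Fail, Line 1: 109×156/192 = 88.562
  Fail, Line 2: 109×36/192 = 20.438
Contributions (O − E)²/E:
  (71 − 67.438)²/67.438 = 0.1881
  (12 − 15.562)²/15.562 = 0.8153
  (85 − 88.562)²/88.562 = 0.1433
  (24 − 20.438)²/20.438 = 0.6208
χ² = 0.1881 + 0.8153 + 0.1433 + 0.6208 = 1.77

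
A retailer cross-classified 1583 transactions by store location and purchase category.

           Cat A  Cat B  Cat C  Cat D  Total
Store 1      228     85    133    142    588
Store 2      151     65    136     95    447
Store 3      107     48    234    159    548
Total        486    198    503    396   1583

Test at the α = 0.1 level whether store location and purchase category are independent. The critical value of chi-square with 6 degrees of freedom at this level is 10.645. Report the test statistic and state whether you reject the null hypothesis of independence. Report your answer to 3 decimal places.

Grand total N = 1583.
Expected counts (row total × column total / N):
  Store 1, Cat A: 588×486/1583 = 180.5231
  Store 1, Cat B: 588×198/1583 = 73.5464
  Store 1, Cat C: 588×503/1583 = 186.8377
  Store 1, Cat D: 588×396/1583 = 147.0929
  Store 2, Cat A: 447×486/1583 = 137.2344
  Store 2, Cat B: 447×198/1583 = 55.9103
  Store 2, Cat C: 447×503/1583 = 142.0347
  Store 2, Cat D: 447×396/1583 = 111.8206
  Store 3, Cat A: 548×486/1583 = 168.2426
  Store 3, Cat B: 548×198/1583 = 68.5433
  Store 3, Cat C: 548×503/1583 = 174.1276
  Store 3, Cat D: 548×396/1583 = 137.0865
Contributions (O − E)²/E:
  (228 − 180.5231)²/180.5231 = 12.4862
  (85 − 73.5464)²/73.5464 = 1.7837
  (133 − 186.8377)²/186.8377 = 15.5135
  (142 − 147.0929)²/147.0929 = 0.1763
  (151 − 137.2344)²/137.2344 = 1.3808
  (65 − 55.9103)²/55.9103 = 1.4778
  (136 − 142.0347)²/142.0347 = 0.2564
  (95 − 111.8206)²/111.8206 = 2.5302
  (107 − 168.2426)²/168.2426 = 22.2931
  (48 − 68.5433)²/68.5433 = 6.1571
  (234 − 174.1276)²/174.1276 = 20.5867
  (159 − 137.0865)²/137.0865 = 3.5029
χ² = 12.4862 + 1.7837 + 15.5135 + 0.1763 + 1.3808 + 1.4778 + 0.2564 + 2.5302 + 22.2931 + 6.1571 + 20.5867 + 3.5029 = 88.145
df = (3−1)(4−1) = 6. Since 88.145 > 10.645, reject the null hypothesis of independence at α = 0.1.

88.145; reject H₀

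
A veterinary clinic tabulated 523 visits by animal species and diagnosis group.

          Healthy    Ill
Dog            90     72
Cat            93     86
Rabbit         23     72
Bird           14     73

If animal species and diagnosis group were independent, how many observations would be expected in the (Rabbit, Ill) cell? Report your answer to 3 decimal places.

Row total (Rabbit) = 95; column total (Ill) = 303; grand total N = 523.
Expected count = (row total × column total) / N = 95 × 303 / 523 = 55.038.

55.038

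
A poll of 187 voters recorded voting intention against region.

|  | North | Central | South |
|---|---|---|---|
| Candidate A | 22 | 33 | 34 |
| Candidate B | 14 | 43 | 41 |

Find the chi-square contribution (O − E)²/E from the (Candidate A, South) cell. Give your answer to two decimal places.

Row total (Candidate A) = 89; column total (South) = 75; N = 187.
Expected count E = 89 × 75 / 187 = 35.695.
Contribution = (O − E)²/E = (34 − 35.695)² / 35.695 = 0.08.

0.08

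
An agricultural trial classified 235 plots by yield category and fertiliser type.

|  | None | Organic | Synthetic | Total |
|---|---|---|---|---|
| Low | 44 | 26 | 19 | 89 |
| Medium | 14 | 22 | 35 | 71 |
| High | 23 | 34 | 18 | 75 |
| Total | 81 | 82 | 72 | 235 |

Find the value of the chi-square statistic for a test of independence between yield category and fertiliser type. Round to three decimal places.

Grand total N = 235.
Expected counts (row total × column total / N):
  Low, None: 89×81/235 = 30.6766
  Low, Organic: 89×82/235 = 31.0553
  Low, Synthetic: 89×72/235 = 27.2681
  Medium, None: 71×81/235 = 24.4723
  Medium, Organic: 71×82/235 = 24.7745
  Medium, Synthetic: 71×72/235 = 21.7532
  High, None: 75×81/235 = 25.8511
  High, Organic: 75×82/235 = 26.1702
  High, Synthetic: 75×72/235 = 22.9787
Contributions (O − E)²/E:
  (44 − 30.6766)²/30.6766 = 5.7866
  (26 − 31.0553)²/31.0553 = 0.8229
  (19 − 27.2681)²/27.2681 = 2.5070
  (14 − 24.4723)²/24.4723 = 4.4814
  (22 − 24.7745)²/24.7745 = 0.3107
  (35 − 21.7532)²/21.7532 = 8.0668
  (23 − 25.8511)²/25.8511 = 0.3144
  (34 − 26.1702)²/26.1702 = 2.3426
  (18 − 22.9787)²/22.9787 = 1.0787
χ² = 5.7866 + 0.8229 + 2.5070 + 4.4814 + 0.3107 + 8.0668 + 0.3144 + 2.3426 + 1.0787 = 25.711

25.711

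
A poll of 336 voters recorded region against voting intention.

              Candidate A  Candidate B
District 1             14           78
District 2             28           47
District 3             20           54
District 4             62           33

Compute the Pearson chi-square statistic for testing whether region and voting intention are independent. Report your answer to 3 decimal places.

54.500

Row totals: 92, 75, 74, 95. Column totals: 124, 212. Grand total N = 336.
Expected counts (row total × column total / N):
  District 1, Candidate A: 92×124/336 = 33.9524
  District 1, Candidate B: 92×212/336 = 58.0476
  District 2, Candidate A: 75×124/336 = 27.6786
  District 2, Candidate B: 75×212/336 = 47.3214
  District 3, Candidate A: 74×124/336 = 27.3095
  District 3, Candidate B: 74×212/336 = 46.6905
  District 4, Candidate A: 95×124/336 = 35.0595
  District 4, Candidate B: 95×212/336 = 59.9405
Contributions (O − E)²/E:
  (14 − 33.9524)²/33.9524 = 11.7252
  (78 − 58.0476)²/58.0476 = 6.8581
  (28 − 27.6786)²/27.6786 = 0.0037
  (47 − 47.3214)²/47.3214 = 0.0022
  (20 − 27.3095)²/27.3095 = 1.9564
  (54 − 46.6905)²/46.6905 = 1.1443
  (62 − 35.0595)²/35.0595 = 20.7017
  (33 − 59.9405)²/59.9405 = 12.1085
χ² = 11.7252 + 6.8581 + 0.0037 + 0.0022 + 1.9564 + 1.1443 + 20.7017 + 12.1085 = 54.500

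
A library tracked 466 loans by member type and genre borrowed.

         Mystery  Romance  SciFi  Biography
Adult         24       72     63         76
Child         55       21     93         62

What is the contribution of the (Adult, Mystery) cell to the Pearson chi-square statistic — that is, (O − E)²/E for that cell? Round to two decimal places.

6.30

Row total (Adult) = 235; column total (Mystery) = 79; N = 466.
Expected count E = 235 × 79 / 466 = 39.839.
Contribution = (O − E)²/E = (24 − 39.839)² / 39.839 = 6.30.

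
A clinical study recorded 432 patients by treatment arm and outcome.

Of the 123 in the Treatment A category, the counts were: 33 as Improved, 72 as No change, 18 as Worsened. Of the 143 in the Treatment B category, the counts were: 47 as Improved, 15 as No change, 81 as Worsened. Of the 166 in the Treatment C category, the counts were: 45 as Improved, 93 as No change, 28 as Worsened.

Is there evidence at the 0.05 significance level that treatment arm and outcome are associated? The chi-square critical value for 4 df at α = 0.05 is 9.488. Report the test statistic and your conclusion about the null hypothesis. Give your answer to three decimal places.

105.211; reject H₀

Row totals: 123, 143, 166. Column totals: 125, 180, 127. Grand total N = 432.
Expected counts (row total × column total / N):
  Treatment A, Improved: 123×125/432 = 35.5903
  Treatment A, No change: 123×180/432 = 51.2500
  Treatment A, Worsened: 123×127/432 = 36.1597
  Treatment B, Improved: 143×125/432 = 41.3773
  Treatment B, No change: 143×180/432 = 59.5833
  Treatment B, Worsened: 143×127/432 = 42.0394
  Treatment C, Improved: 166×125/432 = 48.0324
  Treatment C, No change: 166×180/432 = 69.1667
  Treatment C, Worsened: 166×127/432 = 48.8009
Contributions (O − E)²/E:
  (33 − 35.5903)²/35.5903 = 0.1885
  (72 − 51.2500)²/51.2500 = 8.4012
  (18 − 36.1597)²/36.1597 = 9.1200
  (47 − 41.3773)²/41.3773 = 0.7641
  (15 − 59.5833)²/59.5833 = 33.3595
  (81 − 42.0394)²/42.0394 = 36.1073
  (45 − 48.0324)²/48.0324 = 0.1914
  (93 − 69.1667)²/69.1667 = 8.2124
  (28 − 48.8009)²/48.8009 = 8.8662
χ² = 0.1885 + 8.4012 + 9.1200 + 0.7641 + 33.3595 + 36.1073 + 0.1914 + 8.2124 + 8.8662 = 105.211
df = (3−1)(3−1) = 4. Since 105.211 > 9.488, reject the null hypothesis of independence at α = 0.05.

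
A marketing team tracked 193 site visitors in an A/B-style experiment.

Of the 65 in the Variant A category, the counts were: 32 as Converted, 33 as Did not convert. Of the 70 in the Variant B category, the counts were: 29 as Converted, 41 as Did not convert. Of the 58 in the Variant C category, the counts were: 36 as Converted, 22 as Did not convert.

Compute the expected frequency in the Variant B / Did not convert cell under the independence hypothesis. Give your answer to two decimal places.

34.82

Row total (Variant B) = 70; column total (Did not convert) = 96; grand total N = 193.
Expected count = (row total × column total) / N = 70 × 96 / 193 = 34.82.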